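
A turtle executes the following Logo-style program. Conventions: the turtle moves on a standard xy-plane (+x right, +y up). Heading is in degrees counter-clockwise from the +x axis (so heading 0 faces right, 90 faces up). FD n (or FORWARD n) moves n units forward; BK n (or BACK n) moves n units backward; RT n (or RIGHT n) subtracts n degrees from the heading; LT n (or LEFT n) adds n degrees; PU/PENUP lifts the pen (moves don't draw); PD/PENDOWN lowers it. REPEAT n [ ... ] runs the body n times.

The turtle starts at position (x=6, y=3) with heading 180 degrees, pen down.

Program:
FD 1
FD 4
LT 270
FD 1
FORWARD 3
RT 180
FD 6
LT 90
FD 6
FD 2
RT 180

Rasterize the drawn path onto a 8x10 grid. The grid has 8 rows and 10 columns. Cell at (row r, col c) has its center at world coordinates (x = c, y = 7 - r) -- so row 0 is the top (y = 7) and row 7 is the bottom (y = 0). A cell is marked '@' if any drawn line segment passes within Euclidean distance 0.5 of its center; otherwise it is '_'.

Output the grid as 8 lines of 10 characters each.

Segment 0: (6,3) -> (5,3)
Segment 1: (5,3) -> (1,3)
Segment 2: (1,3) -> (1,4)
Segment 3: (1,4) -> (1,7)
Segment 4: (1,7) -> (1,1)
Segment 5: (1,1) -> (7,1)
Segment 6: (7,1) -> (9,1)

Answer: _@________
_@________
_@________
_@________
_@@@@@@___
_@________
_@@@@@@@@@
__________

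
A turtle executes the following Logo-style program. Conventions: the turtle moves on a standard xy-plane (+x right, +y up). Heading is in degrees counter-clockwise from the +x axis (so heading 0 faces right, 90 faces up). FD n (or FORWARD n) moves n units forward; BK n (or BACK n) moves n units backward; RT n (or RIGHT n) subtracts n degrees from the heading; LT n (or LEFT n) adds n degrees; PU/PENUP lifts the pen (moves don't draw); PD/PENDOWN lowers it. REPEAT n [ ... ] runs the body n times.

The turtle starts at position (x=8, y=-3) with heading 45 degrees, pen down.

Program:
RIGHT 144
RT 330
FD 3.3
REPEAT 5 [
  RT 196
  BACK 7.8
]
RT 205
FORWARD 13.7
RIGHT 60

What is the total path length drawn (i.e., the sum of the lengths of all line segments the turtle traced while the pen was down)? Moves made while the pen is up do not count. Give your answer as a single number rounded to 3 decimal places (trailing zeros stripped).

Executing turtle program step by step:
Start: pos=(8,-3), heading=45, pen down
RT 144: heading 45 -> 261
RT 330: heading 261 -> 291
FD 3.3: (8,-3) -> (9.183,-6.081) [heading=291, draw]
REPEAT 5 [
  -- iteration 1/5 --
  RT 196: heading 291 -> 95
  BK 7.8: (9.183,-6.081) -> (9.862,-13.851) [heading=95, draw]
  -- iteration 2/5 --
  RT 196: heading 95 -> 259
  BK 7.8: (9.862,-13.851) -> (11.351,-6.194) [heading=259, draw]
  -- iteration 3/5 --
  RT 196: heading 259 -> 63
  BK 7.8: (11.351,-6.194) -> (7.81,-13.144) [heading=63, draw]
  -- iteration 4/5 --
  RT 196: heading 63 -> 227
  BK 7.8: (7.81,-13.144) -> (13.129,-7.44) [heading=227, draw]
  -- iteration 5/5 --
  RT 196: heading 227 -> 31
  BK 7.8: (13.129,-7.44) -> (6.443,-11.457) [heading=31, draw]
]
RT 205: heading 31 -> 186
FD 13.7: (6.443,-11.457) -> (-7.182,-12.889) [heading=186, draw]
RT 60: heading 186 -> 126
Final: pos=(-7.182,-12.889), heading=126, 7 segment(s) drawn

Segment lengths:
  seg 1: (8,-3) -> (9.183,-6.081), length = 3.3
  seg 2: (9.183,-6.081) -> (9.862,-13.851), length = 7.8
  seg 3: (9.862,-13.851) -> (11.351,-6.194), length = 7.8
  seg 4: (11.351,-6.194) -> (7.81,-13.144), length = 7.8
  seg 5: (7.81,-13.144) -> (13.129,-7.44), length = 7.8
  seg 6: (13.129,-7.44) -> (6.443,-11.457), length = 7.8
  seg 7: (6.443,-11.457) -> (-7.182,-12.889), length = 13.7
Total = 56

Answer: 56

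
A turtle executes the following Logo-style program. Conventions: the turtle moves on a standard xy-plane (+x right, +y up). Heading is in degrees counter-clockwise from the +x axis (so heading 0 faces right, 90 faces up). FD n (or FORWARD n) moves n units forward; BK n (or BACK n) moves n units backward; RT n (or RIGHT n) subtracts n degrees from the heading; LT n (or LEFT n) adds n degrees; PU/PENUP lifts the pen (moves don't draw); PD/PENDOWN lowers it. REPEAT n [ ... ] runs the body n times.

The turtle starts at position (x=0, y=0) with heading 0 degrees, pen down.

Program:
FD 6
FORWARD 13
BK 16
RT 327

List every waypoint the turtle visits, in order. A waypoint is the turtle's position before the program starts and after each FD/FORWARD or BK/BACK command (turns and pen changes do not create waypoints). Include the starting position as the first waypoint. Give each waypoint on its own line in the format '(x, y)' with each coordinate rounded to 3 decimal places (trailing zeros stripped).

Executing turtle program step by step:
Start: pos=(0,0), heading=0, pen down
FD 6: (0,0) -> (6,0) [heading=0, draw]
FD 13: (6,0) -> (19,0) [heading=0, draw]
BK 16: (19,0) -> (3,0) [heading=0, draw]
RT 327: heading 0 -> 33
Final: pos=(3,0), heading=33, 3 segment(s) drawn
Waypoints (4 total):
(0, 0)
(6, 0)
(19, 0)
(3, 0)

Answer: (0, 0)
(6, 0)
(19, 0)
(3, 0)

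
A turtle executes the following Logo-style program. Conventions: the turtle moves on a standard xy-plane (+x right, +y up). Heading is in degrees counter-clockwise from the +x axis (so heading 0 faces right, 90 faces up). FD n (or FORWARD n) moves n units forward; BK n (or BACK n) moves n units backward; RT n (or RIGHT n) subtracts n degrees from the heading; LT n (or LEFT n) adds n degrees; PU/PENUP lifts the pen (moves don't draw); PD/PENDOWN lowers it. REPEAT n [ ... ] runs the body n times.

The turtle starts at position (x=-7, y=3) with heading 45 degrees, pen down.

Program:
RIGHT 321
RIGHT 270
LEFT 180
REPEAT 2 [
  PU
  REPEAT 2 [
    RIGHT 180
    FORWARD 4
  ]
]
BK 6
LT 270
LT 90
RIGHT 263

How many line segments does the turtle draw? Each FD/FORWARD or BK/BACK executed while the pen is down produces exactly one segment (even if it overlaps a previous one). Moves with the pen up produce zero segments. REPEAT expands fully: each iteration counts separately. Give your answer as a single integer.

Executing turtle program step by step:
Start: pos=(-7,3), heading=45, pen down
RT 321: heading 45 -> 84
RT 270: heading 84 -> 174
LT 180: heading 174 -> 354
REPEAT 2 [
  -- iteration 1/2 --
  PU: pen up
  REPEAT 2 [
    -- iteration 1/2 --
    RT 180: heading 354 -> 174
    FD 4: (-7,3) -> (-10.978,3.418) [heading=174, move]
    -- iteration 2/2 --
    RT 180: heading 174 -> 354
    FD 4: (-10.978,3.418) -> (-7,3) [heading=354, move]
  ]
  -- iteration 2/2 --
  PU: pen up
  REPEAT 2 [
    -- iteration 1/2 --
    RT 180: heading 354 -> 174
    FD 4: (-7,3) -> (-10.978,3.418) [heading=174, move]
    -- iteration 2/2 --
    RT 180: heading 174 -> 354
    FD 4: (-10.978,3.418) -> (-7,3) [heading=354, move]
  ]
]
BK 6: (-7,3) -> (-12.967,3.627) [heading=354, move]
LT 270: heading 354 -> 264
LT 90: heading 264 -> 354
RT 263: heading 354 -> 91
Final: pos=(-12.967,3.627), heading=91, 0 segment(s) drawn
Segments drawn: 0

Answer: 0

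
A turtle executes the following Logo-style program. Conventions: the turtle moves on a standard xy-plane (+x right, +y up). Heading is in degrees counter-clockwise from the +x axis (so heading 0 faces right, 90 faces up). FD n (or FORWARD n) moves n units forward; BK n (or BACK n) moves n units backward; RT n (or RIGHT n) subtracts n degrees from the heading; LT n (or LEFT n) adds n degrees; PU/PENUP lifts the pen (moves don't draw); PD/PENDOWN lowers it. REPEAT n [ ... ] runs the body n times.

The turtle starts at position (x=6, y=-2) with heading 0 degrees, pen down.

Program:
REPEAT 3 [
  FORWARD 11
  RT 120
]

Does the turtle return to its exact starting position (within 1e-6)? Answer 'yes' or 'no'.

Executing turtle program step by step:
Start: pos=(6,-2), heading=0, pen down
REPEAT 3 [
  -- iteration 1/3 --
  FD 11: (6,-2) -> (17,-2) [heading=0, draw]
  RT 120: heading 0 -> 240
  -- iteration 2/3 --
  FD 11: (17,-2) -> (11.5,-11.526) [heading=240, draw]
  RT 120: heading 240 -> 120
  -- iteration 3/3 --
  FD 11: (11.5,-11.526) -> (6,-2) [heading=120, draw]
  RT 120: heading 120 -> 0
]
Final: pos=(6,-2), heading=0, 3 segment(s) drawn

Start position: (6, -2)
Final position: (6, -2)
Distance = 0; < 1e-6 -> CLOSED

Answer: yes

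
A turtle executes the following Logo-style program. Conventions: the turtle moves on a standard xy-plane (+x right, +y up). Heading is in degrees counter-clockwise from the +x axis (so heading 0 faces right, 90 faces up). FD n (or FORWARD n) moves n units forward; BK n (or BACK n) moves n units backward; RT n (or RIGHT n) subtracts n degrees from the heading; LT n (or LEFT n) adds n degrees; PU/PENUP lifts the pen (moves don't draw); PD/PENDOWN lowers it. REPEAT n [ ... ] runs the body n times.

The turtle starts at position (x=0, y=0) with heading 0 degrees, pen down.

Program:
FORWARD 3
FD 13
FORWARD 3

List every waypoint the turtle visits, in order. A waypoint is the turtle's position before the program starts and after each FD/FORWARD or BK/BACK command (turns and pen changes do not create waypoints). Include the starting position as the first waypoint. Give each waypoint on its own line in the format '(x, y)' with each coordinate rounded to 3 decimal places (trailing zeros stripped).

Answer: (0, 0)
(3, 0)
(16, 0)
(19, 0)

Derivation:
Executing turtle program step by step:
Start: pos=(0,0), heading=0, pen down
FD 3: (0,0) -> (3,0) [heading=0, draw]
FD 13: (3,0) -> (16,0) [heading=0, draw]
FD 3: (16,0) -> (19,0) [heading=0, draw]
Final: pos=(19,0), heading=0, 3 segment(s) drawn
Waypoints (4 total):
(0, 0)
(3, 0)
(16, 0)
(19, 0)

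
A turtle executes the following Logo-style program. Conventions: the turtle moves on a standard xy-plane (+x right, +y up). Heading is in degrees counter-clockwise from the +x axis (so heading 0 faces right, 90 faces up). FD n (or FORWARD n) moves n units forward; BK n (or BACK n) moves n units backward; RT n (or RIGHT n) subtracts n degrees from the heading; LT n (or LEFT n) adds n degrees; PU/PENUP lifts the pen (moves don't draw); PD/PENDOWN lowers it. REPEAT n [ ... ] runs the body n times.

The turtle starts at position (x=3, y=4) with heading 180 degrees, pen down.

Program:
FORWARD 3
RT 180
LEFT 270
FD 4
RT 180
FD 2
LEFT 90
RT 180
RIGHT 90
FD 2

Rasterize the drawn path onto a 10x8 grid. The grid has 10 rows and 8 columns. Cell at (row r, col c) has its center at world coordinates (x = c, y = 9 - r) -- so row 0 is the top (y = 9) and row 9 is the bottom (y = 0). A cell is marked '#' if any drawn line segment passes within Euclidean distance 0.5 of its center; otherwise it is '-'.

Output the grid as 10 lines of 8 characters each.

Segment 0: (3,4) -> (0,4)
Segment 1: (0,4) -> (-0,0)
Segment 2: (-0,0) -> (-0,2)
Segment 3: (-0,2) -> (-0,0)

Answer: --------
--------
--------
--------
--------
####----
#-------
#-------
#-------
#-------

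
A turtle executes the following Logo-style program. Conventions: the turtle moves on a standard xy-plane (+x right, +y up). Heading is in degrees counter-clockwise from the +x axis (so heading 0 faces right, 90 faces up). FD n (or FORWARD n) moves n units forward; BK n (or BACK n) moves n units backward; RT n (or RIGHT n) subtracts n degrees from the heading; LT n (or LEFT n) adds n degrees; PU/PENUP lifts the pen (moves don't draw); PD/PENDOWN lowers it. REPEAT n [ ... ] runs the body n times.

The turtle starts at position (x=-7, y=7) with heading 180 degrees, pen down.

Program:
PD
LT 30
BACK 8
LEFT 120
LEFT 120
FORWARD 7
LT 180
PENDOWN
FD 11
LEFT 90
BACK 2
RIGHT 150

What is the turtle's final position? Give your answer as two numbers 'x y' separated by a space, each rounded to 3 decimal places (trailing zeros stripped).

Executing turtle program step by step:
Start: pos=(-7,7), heading=180, pen down
PD: pen down
LT 30: heading 180 -> 210
BK 8: (-7,7) -> (-0.072,11) [heading=210, draw]
LT 120: heading 210 -> 330
LT 120: heading 330 -> 90
FD 7: (-0.072,11) -> (-0.072,18) [heading=90, draw]
LT 180: heading 90 -> 270
PD: pen down
FD 11: (-0.072,18) -> (-0.072,7) [heading=270, draw]
LT 90: heading 270 -> 0
BK 2: (-0.072,7) -> (-2.072,7) [heading=0, draw]
RT 150: heading 0 -> 210
Final: pos=(-2.072,7), heading=210, 4 segment(s) drawn

Answer: -2.072 7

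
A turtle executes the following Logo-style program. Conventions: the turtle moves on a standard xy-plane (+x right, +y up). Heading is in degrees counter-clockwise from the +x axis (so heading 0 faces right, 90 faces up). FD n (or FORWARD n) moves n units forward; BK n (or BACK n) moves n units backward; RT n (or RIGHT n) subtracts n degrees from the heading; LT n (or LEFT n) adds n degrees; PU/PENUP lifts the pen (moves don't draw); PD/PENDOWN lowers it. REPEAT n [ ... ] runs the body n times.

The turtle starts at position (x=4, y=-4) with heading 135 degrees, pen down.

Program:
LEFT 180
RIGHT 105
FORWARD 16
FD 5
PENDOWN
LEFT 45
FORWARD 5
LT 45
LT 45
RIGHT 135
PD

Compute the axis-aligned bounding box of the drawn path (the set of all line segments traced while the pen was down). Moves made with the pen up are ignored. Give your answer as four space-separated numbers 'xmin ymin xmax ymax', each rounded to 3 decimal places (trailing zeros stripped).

Executing turtle program step by step:
Start: pos=(4,-4), heading=135, pen down
LT 180: heading 135 -> 315
RT 105: heading 315 -> 210
FD 16: (4,-4) -> (-9.856,-12) [heading=210, draw]
FD 5: (-9.856,-12) -> (-14.187,-14.5) [heading=210, draw]
PD: pen down
LT 45: heading 210 -> 255
FD 5: (-14.187,-14.5) -> (-15.481,-19.33) [heading=255, draw]
LT 45: heading 255 -> 300
LT 45: heading 300 -> 345
RT 135: heading 345 -> 210
PD: pen down
Final: pos=(-15.481,-19.33), heading=210, 3 segment(s) drawn

Segment endpoints: x in {-15.481, -14.187, -9.856, 4}, y in {-19.33, -14.5, -12, -4}
xmin=-15.481, ymin=-19.33, xmax=4, ymax=-4

Answer: -15.481 -19.33 4 -4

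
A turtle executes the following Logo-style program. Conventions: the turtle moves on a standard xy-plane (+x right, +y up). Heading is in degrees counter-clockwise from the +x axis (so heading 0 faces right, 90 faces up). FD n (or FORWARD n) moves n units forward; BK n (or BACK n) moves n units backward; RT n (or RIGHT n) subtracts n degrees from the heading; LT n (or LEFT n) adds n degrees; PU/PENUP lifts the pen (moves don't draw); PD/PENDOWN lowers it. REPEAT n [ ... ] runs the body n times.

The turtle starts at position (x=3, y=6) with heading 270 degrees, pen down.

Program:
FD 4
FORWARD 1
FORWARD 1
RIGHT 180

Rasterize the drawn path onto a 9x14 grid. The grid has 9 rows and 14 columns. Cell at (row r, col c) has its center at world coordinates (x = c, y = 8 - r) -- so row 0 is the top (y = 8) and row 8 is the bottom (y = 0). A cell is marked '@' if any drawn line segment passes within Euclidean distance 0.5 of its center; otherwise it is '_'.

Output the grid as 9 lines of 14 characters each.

Segment 0: (3,6) -> (3,2)
Segment 1: (3,2) -> (3,1)
Segment 2: (3,1) -> (3,0)

Answer: ______________
______________
___@__________
___@__________
___@__________
___@__________
___@__________
___@__________
___@__________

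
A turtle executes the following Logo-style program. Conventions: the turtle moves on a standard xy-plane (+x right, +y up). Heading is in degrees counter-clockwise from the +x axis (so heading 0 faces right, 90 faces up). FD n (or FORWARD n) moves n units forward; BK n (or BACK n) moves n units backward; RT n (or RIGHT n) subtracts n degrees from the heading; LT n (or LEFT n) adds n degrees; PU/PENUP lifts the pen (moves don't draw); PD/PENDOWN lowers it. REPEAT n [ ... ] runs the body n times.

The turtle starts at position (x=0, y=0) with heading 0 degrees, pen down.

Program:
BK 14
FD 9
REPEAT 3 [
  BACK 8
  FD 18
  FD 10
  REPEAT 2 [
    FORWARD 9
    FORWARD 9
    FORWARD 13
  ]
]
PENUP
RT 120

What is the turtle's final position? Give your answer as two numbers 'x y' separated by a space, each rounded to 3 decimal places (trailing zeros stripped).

Executing turtle program step by step:
Start: pos=(0,0), heading=0, pen down
BK 14: (0,0) -> (-14,0) [heading=0, draw]
FD 9: (-14,0) -> (-5,0) [heading=0, draw]
REPEAT 3 [
  -- iteration 1/3 --
  BK 8: (-5,0) -> (-13,0) [heading=0, draw]
  FD 18: (-13,0) -> (5,0) [heading=0, draw]
  FD 10: (5,0) -> (15,0) [heading=0, draw]
  REPEAT 2 [
    -- iteration 1/2 --
    FD 9: (15,0) -> (24,0) [heading=0, draw]
    FD 9: (24,0) -> (33,0) [heading=0, draw]
    FD 13: (33,0) -> (46,0) [heading=0, draw]
    -- iteration 2/2 --
    FD 9: (46,0) -> (55,0) [heading=0, draw]
    FD 9: (55,0) -> (64,0) [heading=0, draw]
    FD 13: (64,0) -> (77,0) [heading=0, draw]
  ]
  -- iteration 2/3 --
  BK 8: (77,0) -> (69,0) [heading=0, draw]
  FD 18: (69,0) -> (87,0) [heading=0, draw]
  FD 10: (87,0) -> (97,0) [heading=0, draw]
  REPEAT 2 [
    -- iteration 1/2 --
    FD 9: (97,0) -> (106,0) [heading=0, draw]
    FD 9: (106,0) -> (115,0) [heading=0, draw]
    FD 13: (115,0) -> (128,0) [heading=0, draw]
    -- iteration 2/2 --
    FD 9: (128,0) -> (137,0) [heading=0, draw]
    FD 9: (137,0) -> (146,0) [heading=0, draw]
    FD 13: (146,0) -> (159,0) [heading=0, draw]
  ]
  -- iteration 3/3 --
  BK 8: (159,0) -> (151,0) [heading=0, draw]
  FD 18: (151,0) -> (169,0) [heading=0, draw]
  FD 10: (169,0) -> (179,0) [heading=0, draw]
  REPEAT 2 [
    -- iteration 1/2 --
    FD 9: (179,0) -> (188,0) [heading=0, draw]
    FD 9: (188,0) -> (197,0) [heading=0, draw]
    FD 13: (197,0) -> (210,0) [heading=0, draw]
    -- iteration 2/2 --
    FD 9: (210,0) -> (219,0) [heading=0, draw]
    FD 9: (219,0) -> (228,0) [heading=0, draw]
    FD 13: (228,0) -> (241,0) [heading=0, draw]
  ]
]
PU: pen up
RT 120: heading 0 -> 240
Final: pos=(241,0), heading=240, 29 segment(s) drawn

Answer: 241 0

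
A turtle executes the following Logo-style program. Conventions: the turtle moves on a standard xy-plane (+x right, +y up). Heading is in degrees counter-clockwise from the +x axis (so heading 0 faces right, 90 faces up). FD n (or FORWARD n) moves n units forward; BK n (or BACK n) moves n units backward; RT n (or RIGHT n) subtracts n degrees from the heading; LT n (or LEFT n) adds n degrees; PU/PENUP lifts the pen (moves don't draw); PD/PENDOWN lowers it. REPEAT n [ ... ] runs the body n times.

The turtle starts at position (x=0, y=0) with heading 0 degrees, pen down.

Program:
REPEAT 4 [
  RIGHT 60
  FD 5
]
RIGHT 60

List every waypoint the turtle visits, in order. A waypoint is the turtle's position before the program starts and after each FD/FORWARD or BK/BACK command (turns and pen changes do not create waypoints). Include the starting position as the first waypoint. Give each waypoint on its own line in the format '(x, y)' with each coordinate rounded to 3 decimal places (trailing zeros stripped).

Executing turtle program step by step:
Start: pos=(0,0), heading=0, pen down
REPEAT 4 [
  -- iteration 1/4 --
  RT 60: heading 0 -> 300
  FD 5: (0,0) -> (2.5,-4.33) [heading=300, draw]
  -- iteration 2/4 --
  RT 60: heading 300 -> 240
  FD 5: (2.5,-4.33) -> (0,-8.66) [heading=240, draw]
  -- iteration 3/4 --
  RT 60: heading 240 -> 180
  FD 5: (0,-8.66) -> (-5,-8.66) [heading=180, draw]
  -- iteration 4/4 --
  RT 60: heading 180 -> 120
  FD 5: (-5,-8.66) -> (-7.5,-4.33) [heading=120, draw]
]
RT 60: heading 120 -> 60
Final: pos=(-7.5,-4.33), heading=60, 4 segment(s) drawn
Waypoints (5 total):
(0, 0)
(2.5, -4.33)
(0, -8.66)
(-5, -8.66)
(-7.5, -4.33)

Answer: (0, 0)
(2.5, -4.33)
(0, -8.66)
(-5, -8.66)
(-7.5, -4.33)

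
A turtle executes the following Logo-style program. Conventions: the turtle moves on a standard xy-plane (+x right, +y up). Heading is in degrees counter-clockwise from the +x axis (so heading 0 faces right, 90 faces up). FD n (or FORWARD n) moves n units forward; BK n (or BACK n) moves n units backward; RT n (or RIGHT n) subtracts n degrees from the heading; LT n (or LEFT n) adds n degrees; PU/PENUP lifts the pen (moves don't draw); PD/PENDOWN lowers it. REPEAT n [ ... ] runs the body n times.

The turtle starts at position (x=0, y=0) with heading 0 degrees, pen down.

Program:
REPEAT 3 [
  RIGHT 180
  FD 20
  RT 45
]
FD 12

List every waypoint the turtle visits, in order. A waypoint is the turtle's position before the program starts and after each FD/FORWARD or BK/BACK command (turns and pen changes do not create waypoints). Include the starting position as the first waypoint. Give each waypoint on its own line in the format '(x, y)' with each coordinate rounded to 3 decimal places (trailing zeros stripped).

Answer: (0, 0)
(-20, 0)
(-5.858, -14.142)
(-5.858, 5.858)
(2.627, 14.343)

Derivation:
Executing turtle program step by step:
Start: pos=(0,0), heading=0, pen down
REPEAT 3 [
  -- iteration 1/3 --
  RT 180: heading 0 -> 180
  FD 20: (0,0) -> (-20,0) [heading=180, draw]
  RT 45: heading 180 -> 135
  -- iteration 2/3 --
  RT 180: heading 135 -> 315
  FD 20: (-20,0) -> (-5.858,-14.142) [heading=315, draw]
  RT 45: heading 315 -> 270
  -- iteration 3/3 --
  RT 180: heading 270 -> 90
  FD 20: (-5.858,-14.142) -> (-5.858,5.858) [heading=90, draw]
  RT 45: heading 90 -> 45
]
FD 12: (-5.858,5.858) -> (2.627,14.343) [heading=45, draw]
Final: pos=(2.627,14.343), heading=45, 4 segment(s) drawn
Waypoints (5 total):
(0, 0)
(-20, 0)
(-5.858, -14.142)
(-5.858, 5.858)
(2.627, 14.343)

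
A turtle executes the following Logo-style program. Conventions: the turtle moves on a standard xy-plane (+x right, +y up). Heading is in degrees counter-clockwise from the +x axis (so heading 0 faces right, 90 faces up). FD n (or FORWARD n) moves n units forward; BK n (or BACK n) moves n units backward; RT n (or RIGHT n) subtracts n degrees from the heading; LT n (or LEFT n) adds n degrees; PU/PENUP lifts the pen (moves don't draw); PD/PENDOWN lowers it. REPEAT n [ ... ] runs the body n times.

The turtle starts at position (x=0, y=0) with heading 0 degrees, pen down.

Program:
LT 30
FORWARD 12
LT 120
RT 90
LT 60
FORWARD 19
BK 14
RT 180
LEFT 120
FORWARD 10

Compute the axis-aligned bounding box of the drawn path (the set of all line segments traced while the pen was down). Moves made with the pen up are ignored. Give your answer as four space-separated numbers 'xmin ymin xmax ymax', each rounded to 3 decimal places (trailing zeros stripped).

Executing turtle program step by step:
Start: pos=(0,0), heading=0, pen down
LT 30: heading 0 -> 30
FD 12: (0,0) -> (10.392,6) [heading=30, draw]
LT 120: heading 30 -> 150
RT 90: heading 150 -> 60
LT 60: heading 60 -> 120
FD 19: (10.392,6) -> (0.892,22.454) [heading=120, draw]
BK 14: (0.892,22.454) -> (7.892,10.33) [heading=120, draw]
RT 180: heading 120 -> 300
LT 120: heading 300 -> 60
FD 10: (7.892,10.33) -> (12.892,18.99) [heading=60, draw]
Final: pos=(12.892,18.99), heading=60, 4 segment(s) drawn

Segment endpoints: x in {0, 0.892, 7.892, 10.392, 12.892}, y in {0, 6, 10.33, 18.99, 22.454}
xmin=0, ymin=0, xmax=12.892, ymax=22.454

Answer: 0 0 12.892 22.454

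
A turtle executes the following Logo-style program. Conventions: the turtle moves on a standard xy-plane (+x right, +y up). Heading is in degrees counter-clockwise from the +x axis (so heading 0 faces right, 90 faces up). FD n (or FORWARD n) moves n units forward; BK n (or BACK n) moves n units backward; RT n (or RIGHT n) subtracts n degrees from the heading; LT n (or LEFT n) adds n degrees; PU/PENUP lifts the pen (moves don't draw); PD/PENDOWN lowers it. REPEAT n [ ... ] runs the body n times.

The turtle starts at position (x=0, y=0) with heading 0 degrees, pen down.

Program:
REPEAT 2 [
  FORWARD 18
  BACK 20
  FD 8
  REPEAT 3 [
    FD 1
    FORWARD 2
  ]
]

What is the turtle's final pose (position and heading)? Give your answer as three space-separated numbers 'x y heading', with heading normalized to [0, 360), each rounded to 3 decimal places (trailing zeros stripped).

Answer: 30 0 0

Derivation:
Executing turtle program step by step:
Start: pos=(0,0), heading=0, pen down
REPEAT 2 [
  -- iteration 1/2 --
  FD 18: (0,0) -> (18,0) [heading=0, draw]
  BK 20: (18,0) -> (-2,0) [heading=0, draw]
  FD 8: (-2,0) -> (6,0) [heading=0, draw]
  REPEAT 3 [
    -- iteration 1/3 --
    FD 1: (6,0) -> (7,0) [heading=0, draw]
    FD 2: (7,0) -> (9,0) [heading=0, draw]
    -- iteration 2/3 --
    FD 1: (9,0) -> (10,0) [heading=0, draw]
    FD 2: (10,0) -> (12,0) [heading=0, draw]
    -- iteration 3/3 --
    FD 1: (12,0) -> (13,0) [heading=0, draw]
    FD 2: (13,0) -> (15,0) [heading=0, draw]
  ]
  -- iteration 2/2 --
  FD 18: (15,0) -> (33,0) [heading=0, draw]
  BK 20: (33,0) -> (13,0) [heading=0, draw]
  FD 8: (13,0) -> (21,0) [heading=0, draw]
  REPEAT 3 [
    -- iteration 1/3 --
    FD 1: (21,0) -> (22,0) [heading=0, draw]
    FD 2: (22,0) -> (24,0) [heading=0, draw]
    -- iteration 2/3 --
    FD 1: (24,0) -> (25,0) [heading=0, draw]
    FD 2: (25,0) -> (27,0) [heading=0, draw]
    -- iteration 3/3 --
    FD 1: (27,0) -> (28,0) [heading=0, draw]
    FD 2: (28,0) -> (30,0) [heading=0, draw]
  ]
]
Final: pos=(30,0), heading=0, 18 segment(s) drawn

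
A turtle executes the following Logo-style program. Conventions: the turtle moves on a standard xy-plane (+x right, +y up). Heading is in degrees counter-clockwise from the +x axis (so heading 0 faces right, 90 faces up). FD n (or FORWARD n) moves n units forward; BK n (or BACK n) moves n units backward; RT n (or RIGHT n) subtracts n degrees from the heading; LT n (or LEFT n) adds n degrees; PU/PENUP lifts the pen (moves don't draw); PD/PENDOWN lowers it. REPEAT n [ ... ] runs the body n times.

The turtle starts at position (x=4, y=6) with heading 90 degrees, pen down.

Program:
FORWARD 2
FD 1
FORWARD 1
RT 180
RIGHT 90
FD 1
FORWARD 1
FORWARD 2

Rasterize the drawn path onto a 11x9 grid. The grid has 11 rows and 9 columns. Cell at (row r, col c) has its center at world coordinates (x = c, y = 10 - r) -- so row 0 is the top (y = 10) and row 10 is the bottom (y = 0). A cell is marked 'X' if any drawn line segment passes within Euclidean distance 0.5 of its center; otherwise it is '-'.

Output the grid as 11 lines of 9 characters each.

Answer: XXXXX----
----X----
----X----
----X----
----X----
---------
---------
---------
---------
---------
---------

Derivation:
Segment 0: (4,6) -> (4,8)
Segment 1: (4,8) -> (4,9)
Segment 2: (4,9) -> (4,10)
Segment 3: (4,10) -> (3,10)
Segment 4: (3,10) -> (2,10)
Segment 5: (2,10) -> (0,10)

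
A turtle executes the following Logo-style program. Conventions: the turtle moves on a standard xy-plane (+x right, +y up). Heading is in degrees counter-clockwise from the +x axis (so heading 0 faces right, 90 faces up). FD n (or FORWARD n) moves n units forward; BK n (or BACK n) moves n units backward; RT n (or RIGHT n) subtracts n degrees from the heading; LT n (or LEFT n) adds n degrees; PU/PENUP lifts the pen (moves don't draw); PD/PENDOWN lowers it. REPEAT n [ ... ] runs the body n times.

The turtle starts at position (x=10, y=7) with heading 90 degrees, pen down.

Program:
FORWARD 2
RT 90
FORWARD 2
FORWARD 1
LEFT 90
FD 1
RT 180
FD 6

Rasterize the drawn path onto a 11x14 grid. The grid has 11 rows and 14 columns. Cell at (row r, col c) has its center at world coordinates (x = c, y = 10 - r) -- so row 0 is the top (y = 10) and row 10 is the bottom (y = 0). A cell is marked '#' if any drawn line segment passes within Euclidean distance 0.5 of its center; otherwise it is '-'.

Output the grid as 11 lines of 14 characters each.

Answer: -------------#
----------####
----------#--#
----------#--#
-------------#
-------------#
-------------#
--------------
--------------
--------------
--------------

Derivation:
Segment 0: (10,7) -> (10,9)
Segment 1: (10,9) -> (12,9)
Segment 2: (12,9) -> (13,9)
Segment 3: (13,9) -> (13,10)
Segment 4: (13,10) -> (13,4)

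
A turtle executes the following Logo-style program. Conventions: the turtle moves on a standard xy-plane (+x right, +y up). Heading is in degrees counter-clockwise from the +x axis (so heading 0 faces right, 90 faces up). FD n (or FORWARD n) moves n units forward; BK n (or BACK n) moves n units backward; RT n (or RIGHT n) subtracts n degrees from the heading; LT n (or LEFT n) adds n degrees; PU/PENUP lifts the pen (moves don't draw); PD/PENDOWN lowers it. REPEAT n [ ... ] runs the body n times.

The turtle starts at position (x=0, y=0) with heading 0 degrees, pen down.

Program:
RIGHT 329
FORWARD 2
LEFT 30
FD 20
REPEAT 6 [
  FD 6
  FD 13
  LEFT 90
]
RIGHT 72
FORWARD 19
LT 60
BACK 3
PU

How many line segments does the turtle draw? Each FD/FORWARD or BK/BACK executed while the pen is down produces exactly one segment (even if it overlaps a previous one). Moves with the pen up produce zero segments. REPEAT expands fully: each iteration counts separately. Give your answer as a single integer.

Executing turtle program step by step:
Start: pos=(0,0), heading=0, pen down
RT 329: heading 0 -> 31
FD 2: (0,0) -> (1.714,1.03) [heading=31, draw]
LT 30: heading 31 -> 61
FD 20: (1.714,1.03) -> (11.411,18.522) [heading=61, draw]
REPEAT 6 [
  -- iteration 1/6 --
  FD 6: (11.411,18.522) -> (14.319,23.77) [heading=61, draw]
  FD 13: (14.319,23.77) -> (20.622,35.14) [heading=61, draw]
  LT 90: heading 61 -> 151
  -- iteration 2/6 --
  FD 6: (20.622,35.14) -> (15.374,38.049) [heading=151, draw]
  FD 13: (15.374,38.049) -> (4.004,44.352) [heading=151, draw]
  LT 90: heading 151 -> 241
  -- iteration 3/6 --
  FD 6: (4.004,44.352) -> (1.095,39.104) [heading=241, draw]
  FD 13: (1.095,39.104) -> (-5.207,27.734) [heading=241, draw]
  LT 90: heading 241 -> 331
  -- iteration 4/6 --
  FD 6: (-5.207,27.734) -> (0.04,24.825) [heading=331, draw]
  FD 13: (0.04,24.825) -> (11.411,18.522) [heading=331, draw]
  LT 90: heading 331 -> 61
  -- iteration 5/6 --
  FD 6: (11.411,18.522) -> (14.319,23.77) [heading=61, draw]
  FD 13: (14.319,23.77) -> (20.622,35.14) [heading=61, draw]
  LT 90: heading 61 -> 151
  -- iteration 6/6 --
  FD 6: (20.622,35.14) -> (15.374,38.049) [heading=151, draw]
  FD 13: (15.374,38.049) -> (4.004,44.352) [heading=151, draw]
  LT 90: heading 151 -> 241
]
RT 72: heading 241 -> 169
FD 19: (4.004,44.352) -> (-14.647,47.977) [heading=169, draw]
LT 60: heading 169 -> 229
BK 3: (-14.647,47.977) -> (-12.679,50.241) [heading=229, draw]
PU: pen up
Final: pos=(-12.679,50.241), heading=229, 16 segment(s) drawn
Segments drawn: 16

Answer: 16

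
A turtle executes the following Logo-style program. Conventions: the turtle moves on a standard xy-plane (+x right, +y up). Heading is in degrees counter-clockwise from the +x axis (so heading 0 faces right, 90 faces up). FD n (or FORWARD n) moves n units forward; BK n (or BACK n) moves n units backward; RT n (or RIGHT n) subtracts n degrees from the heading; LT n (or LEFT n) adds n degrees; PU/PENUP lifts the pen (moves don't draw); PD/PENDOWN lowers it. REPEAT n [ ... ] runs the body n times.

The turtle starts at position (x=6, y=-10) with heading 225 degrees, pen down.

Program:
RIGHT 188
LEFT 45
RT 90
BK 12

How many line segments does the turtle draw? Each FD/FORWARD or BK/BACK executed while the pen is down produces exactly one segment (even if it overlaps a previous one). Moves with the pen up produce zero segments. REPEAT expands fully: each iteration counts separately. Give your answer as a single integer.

Executing turtle program step by step:
Start: pos=(6,-10), heading=225, pen down
RT 188: heading 225 -> 37
LT 45: heading 37 -> 82
RT 90: heading 82 -> 352
BK 12: (6,-10) -> (-5.883,-8.33) [heading=352, draw]
Final: pos=(-5.883,-8.33), heading=352, 1 segment(s) drawn
Segments drawn: 1

Answer: 1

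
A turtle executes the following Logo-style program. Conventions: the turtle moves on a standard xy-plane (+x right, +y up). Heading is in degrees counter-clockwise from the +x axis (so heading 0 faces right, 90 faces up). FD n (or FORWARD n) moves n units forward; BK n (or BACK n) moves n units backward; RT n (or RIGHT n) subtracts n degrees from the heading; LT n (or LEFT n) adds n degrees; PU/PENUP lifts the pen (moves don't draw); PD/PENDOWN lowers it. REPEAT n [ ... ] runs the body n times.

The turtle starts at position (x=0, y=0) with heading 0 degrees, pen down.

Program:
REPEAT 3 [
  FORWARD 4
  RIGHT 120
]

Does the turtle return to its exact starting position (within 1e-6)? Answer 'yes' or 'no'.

Executing turtle program step by step:
Start: pos=(0,0), heading=0, pen down
REPEAT 3 [
  -- iteration 1/3 --
  FD 4: (0,0) -> (4,0) [heading=0, draw]
  RT 120: heading 0 -> 240
  -- iteration 2/3 --
  FD 4: (4,0) -> (2,-3.464) [heading=240, draw]
  RT 120: heading 240 -> 120
  -- iteration 3/3 --
  FD 4: (2,-3.464) -> (0,0) [heading=120, draw]
  RT 120: heading 120 -> 0
]
Final: pos=(0,0), heading=0, 3 segment(s) drawn

Start position: (0, 0)
Final position: (0, 0)
Distance = 0; < 1e-6 -> CLOSED

Answer: yes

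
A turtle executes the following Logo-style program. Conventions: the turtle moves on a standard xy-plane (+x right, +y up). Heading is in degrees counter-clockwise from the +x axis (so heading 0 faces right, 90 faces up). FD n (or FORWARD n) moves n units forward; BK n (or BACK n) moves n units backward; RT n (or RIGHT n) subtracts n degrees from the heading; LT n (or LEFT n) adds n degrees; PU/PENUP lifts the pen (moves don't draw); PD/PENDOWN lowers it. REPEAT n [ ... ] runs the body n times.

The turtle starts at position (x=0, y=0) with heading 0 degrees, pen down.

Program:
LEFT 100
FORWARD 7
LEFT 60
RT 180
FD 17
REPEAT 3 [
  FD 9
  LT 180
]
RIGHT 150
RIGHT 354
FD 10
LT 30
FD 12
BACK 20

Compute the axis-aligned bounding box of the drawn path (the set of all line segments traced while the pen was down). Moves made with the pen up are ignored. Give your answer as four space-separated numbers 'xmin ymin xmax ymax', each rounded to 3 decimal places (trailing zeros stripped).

Answer: -1.216 -4.997 41.165 9.39

Derivation:
Executing turtle program step by step:
Start: pos=(0,0), heading=0, pen down
LT 100: heading 0 -> 100
FD 7: (0,0) -> (-1.216,6.894) [heading=100, draw]
LT 60: heading 100 -> 160
RT 180: heading 160 -> 340
FD 17: (-1.216,6.894) -> (14.759,1.079) [heading=340, draw]
REPEAT 3 [
  -- iteration 1/3 --
  FD 9: (14.759,1.079) -> (23.216,-1.999) [heading=340, draw]
  LT 180: heading 340 -> 160
  -- iteration 2/3 --
  FD 9: (23.216,-1.999) -> (14.759,1.079) [heading=160, draw]
  LT 180: heading 160 -> 340
  -- iteration 3/3 --
  FD 9: (14.759,1.079) -> (23.216,-1.999) [heading=340, draw]
  LT 180: heading 340 -> 160
]
RT 150: heading 160 -> 10
RT 354: heading 10 -> 16
FD 10: (23.216,-1.999) -> (32.829,0.758) [heading=16, draw]
LT 30: heading 16 -> 46
FD 12: (32.829,0.758) -> (41.165,9.39) [heading=46, draw]
BK 20: (41.165,9.39) -> (27.272,-4.997) [heading=46, draw]
Final: pos=(27.272,-4.997), heading=46, 8 segment(s) drawn

Segment endpoints: x in {-1.216, 0, 14.759, 14.759, 23.216, 27.272, 32.829, 41.165}, y in {-4.997, -1.999, -1.999, 0, 0.758, 1.079, 1.079, 6.894, 9.39}
xmin=-1.216, ymin=-4.997, xmax=41.165, ymax=9.39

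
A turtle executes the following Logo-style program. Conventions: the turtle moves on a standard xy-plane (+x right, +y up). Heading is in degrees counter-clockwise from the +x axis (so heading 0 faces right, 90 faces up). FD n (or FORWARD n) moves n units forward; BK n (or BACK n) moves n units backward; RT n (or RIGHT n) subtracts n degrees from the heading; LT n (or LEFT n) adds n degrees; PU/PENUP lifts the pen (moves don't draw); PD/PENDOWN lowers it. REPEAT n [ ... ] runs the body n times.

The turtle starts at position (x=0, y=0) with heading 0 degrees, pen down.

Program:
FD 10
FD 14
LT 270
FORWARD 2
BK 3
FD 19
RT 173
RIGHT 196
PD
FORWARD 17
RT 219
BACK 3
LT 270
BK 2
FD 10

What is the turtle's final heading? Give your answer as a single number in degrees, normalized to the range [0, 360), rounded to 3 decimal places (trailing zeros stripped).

Answer: 312

Derivation:
Executing turtle program step by step:
Start: pos=(0,0), heading=0, pen down
FD 10: (0,0) -> (10,0) [heading=0, draw]
FD 14: (10,0) -> (24,0) [heading=0, draw]
LT 270: heading 0 -> 270
FD 2: (24,0) -> (24,-2) [heading=270, draw]
BK 3: (24,-2) -> (24,1) [heading=270, draw]
FD 19: (24,1) -> (24,-18) [heading=270, draw]
RT 173: heading 270 -> 97
RT 196: heading 97 -> 261
PD: pen down
FD 17: (24,-18) -> (21.341,-34.791) [heading=261, draw]
RT 219: heading 261 -> 42
BK 3: (21.341,-34.791) -> (19.111,-36.798) [heading=42, draw]
LT 270: heading 42 -> 312
BK 2: (19.111,-36.798) -> (17.773,-35.312) [heading=312, draw]
FD 10: (17.773,-35.312) -> (24.464,-42.743) [heading=312, draw]
Final: pos=(24.464,-42.743), heading=312, 9 segment(s) drawn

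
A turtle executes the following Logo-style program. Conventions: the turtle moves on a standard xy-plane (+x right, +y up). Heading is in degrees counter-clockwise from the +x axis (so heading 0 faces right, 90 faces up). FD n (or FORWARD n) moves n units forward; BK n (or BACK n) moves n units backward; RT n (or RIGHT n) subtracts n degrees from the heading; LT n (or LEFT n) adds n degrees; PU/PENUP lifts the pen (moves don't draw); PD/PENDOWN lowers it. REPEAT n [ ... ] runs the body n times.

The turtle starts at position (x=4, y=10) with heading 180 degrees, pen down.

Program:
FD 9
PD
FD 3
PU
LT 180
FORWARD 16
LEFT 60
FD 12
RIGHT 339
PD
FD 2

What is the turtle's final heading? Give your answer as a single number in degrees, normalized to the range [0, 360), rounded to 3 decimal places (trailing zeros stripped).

Answer: 81

Derivation:
Executing turtle program step by step:
Start: pos=(4,10), heading=180, pen down
FD 9: (4,10) -> (-5,10) [heading=180, draw]
PD: pen down
FD 3: (-5,10) -> (-8,10) [heading=180, draw]
PU: pen up
LT 180: heading 180 -> 0
FD 16: (-8,10) -> (8,10) [heading=0, move]
LT 60: heading 0 -> 60
FD 12: (8,10) -> (14,20.392) [heading=60, move]
RT 339: heading 60 -> 81
PD: pen down
FD 2: (14,20.392) -> (14.313,22.368) [heading=81, draw]
Final: pos=(14.313,22.368), heading=81, 3 segment(s) drawn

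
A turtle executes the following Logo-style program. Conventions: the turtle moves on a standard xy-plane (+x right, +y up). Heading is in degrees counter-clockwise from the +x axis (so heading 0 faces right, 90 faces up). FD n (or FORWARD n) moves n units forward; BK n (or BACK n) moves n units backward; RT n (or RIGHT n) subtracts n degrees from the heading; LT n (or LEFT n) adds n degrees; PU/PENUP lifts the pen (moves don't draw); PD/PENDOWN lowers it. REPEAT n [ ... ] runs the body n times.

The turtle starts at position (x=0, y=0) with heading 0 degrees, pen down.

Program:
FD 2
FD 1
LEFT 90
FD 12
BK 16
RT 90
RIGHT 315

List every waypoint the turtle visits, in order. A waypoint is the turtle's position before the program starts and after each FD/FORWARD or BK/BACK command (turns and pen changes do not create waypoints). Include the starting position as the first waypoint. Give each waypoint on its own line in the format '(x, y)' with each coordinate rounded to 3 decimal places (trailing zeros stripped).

Executing turtle program step by step:
Start: pos=(0,0), heading=0, pen down
FD 2: (0,0) -> (2,0) [heading=0, draw]
FD 1: (2,0) -> (3,0) [heading=0, draw]
LT 90: heading 0 -> 90
FD 12: (3,0) -> (3,12) [heading=90, draw]
BK 16: (3,12) -> (3,-4) [heading=90, draw]
RT 90: heading 90 -> 0
RT 315: heading 0 -> 45
Final: pos=(3,-4), heading=45, 4 segment(s) drawn
Waypoints (5 total):
(0, 0)
(2, 0)
(3, 0)
(3, 12)
(3, -4)

Answer: (0, 0)
(2, 0)
(3, 0)
(3, 12)
(3, -4)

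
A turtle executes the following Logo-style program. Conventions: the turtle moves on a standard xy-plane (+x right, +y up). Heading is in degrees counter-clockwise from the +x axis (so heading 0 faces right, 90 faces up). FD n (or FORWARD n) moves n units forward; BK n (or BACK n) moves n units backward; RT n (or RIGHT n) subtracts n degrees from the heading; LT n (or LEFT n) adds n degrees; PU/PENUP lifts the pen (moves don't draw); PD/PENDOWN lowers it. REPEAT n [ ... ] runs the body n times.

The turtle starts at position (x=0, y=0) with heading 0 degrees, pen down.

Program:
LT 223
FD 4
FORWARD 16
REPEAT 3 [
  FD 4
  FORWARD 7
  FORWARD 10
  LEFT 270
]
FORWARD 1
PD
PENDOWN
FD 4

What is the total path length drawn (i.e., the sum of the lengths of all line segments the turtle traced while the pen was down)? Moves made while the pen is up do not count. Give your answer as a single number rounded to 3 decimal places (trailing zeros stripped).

Executing turtle program step by step:
Start: pos=(0,0), heading=0, pen down
LT 223: heading 0 -> 223
FD 4: (0,0) -> (-2.925,-2.728) [heading=223, draw]
FD 16: (-2.925,-2.728) -> (-14.627,-13.64) [heading=223, draw]
REPEAT 3 [
  -- iteration 1/3 --
  FD 4: (-14.627,-13.64) -> (-17.552,-16.368) [heading=223, draw]
  FD 7: (-17.552,-16.368) -> (-22.672,-21.142) [heading=223, draw]
  FD 10: (-22.672,-21.142) -> (-29.986,-27.962) [heading=223, draw]
  LT 270: heading 223 -> 133
  -- iteration 2/3 --
  FD 4: (-29.986,-27.962) -> (-32.713,-25.037) [heading=133, draw]
  FD 7: (-32.713,-25.037) -> (-37.487,-19.917) [heading=133, draw]
  FD 10: (-37.487,-19.917) -> (-44.307,-12.604) [heading=133, draw]
  LT 270: heading 133 -> 43
  -- iteration 3/3 --
  FD 4: (-44.307,-12.604) -> (-41.382,-9.876) [heading=43, draw]
  FD 7: (-41.382,-9.876) -> (-36.263,-5.102) [heading=43, draw]
  FD 10: (-36.263,-5.102) -> (-28.949,1.718) [heading=43, draw]
  LT 270: heading 43 -> 313
]
FD 1: (-28.949,1.718) -> (-28.267,0.987) [heading=313, draw]
PD: pen down
PD: pen down
FD 4: (-28.267,0.987) -> (-25.539,-1.938) [heading=313, draw]
Final: pos=(-25.539,-1.938), heading=313, 13 segment(s) drawn

Segment lengths:
  seg 1: (0,0) -> (-2.925,-2.728), length = 4
  seg 2: (-2.925,-2.728) -> (-14.627,-13.64), length = 16
  seg 3: (-14.627,-13.64) -> (-17.552,-16.368), length = 4
  seg 4: (-17.552,-16.368) -> (-22.672,-21.142), length = 7
  seg 5: (-22.672,-21.142) -> (-29.986,-27.962), length = 10
  seg 6: (-29.986,-27.962) -> (-32.713,-25.037), length = 4
  seg 7: (-32.713,-25.037) -> (-37.487,-19.917), length = 7
  seg 8: (-37.487,-19.917) -> (-44.307,-12.604), length = 10
  seg 9: (-44.307,-12.604) -> (-41.382,-9.876), length = 4
  seg 10: (-41.382,-9.876) -> (-36.263,-5.102), length = 7
  seg 11: (-36.263,-5.102) -> (-28.949,1.718), length = 10
  seg 12: (-28.949,1.718) -> (-28.267,0.987), length = 1
  seg 13: (-28.267,0.987) -> (-25.539,-1.938), length = 4
Total = 88

Answer: 88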